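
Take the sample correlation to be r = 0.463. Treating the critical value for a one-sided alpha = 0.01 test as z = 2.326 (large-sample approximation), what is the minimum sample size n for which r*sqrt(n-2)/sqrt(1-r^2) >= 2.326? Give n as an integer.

22

r√(n−2)/√(1−r²) ≥ 2.326  ⇔  n−2 ≥ (2.326)²·(1−r²)/r²
(1−r²)/r² = (1−0.214369)/0.214369 = 3.6649
n ≥ 2 + 5.410276·3.6649 = 2 + 19.8281 = 21.8281
⌈21.8281⌉ = 22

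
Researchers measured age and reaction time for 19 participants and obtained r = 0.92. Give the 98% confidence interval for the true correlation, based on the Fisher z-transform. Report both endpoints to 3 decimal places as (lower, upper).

z_r = atanh(0.92) = 1.589027;  SE = 1/√(n−3) = 1/√16 = 0.250000
z-limits: 1.589027 ± 2.326·0.250000 = 1.589027 ± 0.581500 = [1.007527, 2.170527]
ρ-limits: (tanh 1.007527, tanh 2.170527) = (0.765, 0.974)

(0.765, 0.974)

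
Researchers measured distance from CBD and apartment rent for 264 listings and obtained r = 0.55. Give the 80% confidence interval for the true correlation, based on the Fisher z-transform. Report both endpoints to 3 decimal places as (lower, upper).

Fisher z: z_r = atanh(r) = ½·ln((1+0.55)/(1−0.55)) = 0.618381
SE(z) = 1/√(n−3) = 1/√261 = 0.061898
80% ⇒ z* = 1.282; margin = 1.282·0.061898 = 0.079353
CI on z-scale: (0.539028, 0.697734)
Back-transform: tanh(0.539028) = 0.492252, tanh(0.697734) = 0.602927

(0.492, 0.603)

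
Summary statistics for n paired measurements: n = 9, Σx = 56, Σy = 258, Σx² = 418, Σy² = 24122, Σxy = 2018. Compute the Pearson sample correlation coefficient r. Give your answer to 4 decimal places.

S_xy = nΣxy − ΣxΣy = 9·2018 − 56·258 = 18162 − 14448 = 3714
S_xx = nΣx² − (Σx)² = 9·418 − 56² = 3762 − 3136 = 626
S_yy = nΣy² − (Σy)² = 9·24122 − 258² = 217098 − 66564 = 150534
r = S_xy / √(S_xx·S_yy) = 3714 / √(626·150534) = 3714 / √94234284 = 3714 / 9707.4345 = 0.3826

0.3826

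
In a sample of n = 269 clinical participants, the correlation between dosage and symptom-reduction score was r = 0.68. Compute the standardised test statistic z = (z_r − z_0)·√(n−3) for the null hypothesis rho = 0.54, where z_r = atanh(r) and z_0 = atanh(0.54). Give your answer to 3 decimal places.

z_r = atanh(0.68) = 0.829114,  z_0 = atanh(0.54) = 0.604156
SE = 1/√(n−3) = 1/√266 = 0.061314
z = (z_r − z_0)/SE = (0.829114 − 0.604156) / 0.061314 = 0.224958 / 0.061314 = 3.669

3.669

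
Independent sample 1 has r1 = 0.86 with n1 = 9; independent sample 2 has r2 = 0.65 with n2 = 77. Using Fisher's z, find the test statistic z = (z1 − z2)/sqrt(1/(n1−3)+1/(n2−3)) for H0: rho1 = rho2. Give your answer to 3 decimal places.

Fisher z-transforms: z1 = atanh(0.86) = 1.293345, z2 = atanh(0.65) = 0.775299; difference d = 0.518046
Var(d) = 1/6 + 1/74 = 0.1666667 + 0.0135135 = 0.1801802
z = d/√Var(d) = 0.518046 / √0.1801802 = 0.518046 / 0.424476 = 1.220

1.220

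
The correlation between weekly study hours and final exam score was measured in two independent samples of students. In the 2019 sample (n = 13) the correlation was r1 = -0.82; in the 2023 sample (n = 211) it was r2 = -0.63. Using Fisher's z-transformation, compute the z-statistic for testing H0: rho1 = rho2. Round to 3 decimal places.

Fisher z-transforms: z1 = atanh(-0.82) = -1.156817, z2 = atanh(-0.63) = -0.741416; difference d = -0.415401
Var(d) = 1/10 + 1/208 = 0.1000000 + 0.0048077 = 0.1048077
z = d/√Var(d) = -0.415401 / √0.1048077 = -0.415401 / 0.323740 = -1.283

-1.283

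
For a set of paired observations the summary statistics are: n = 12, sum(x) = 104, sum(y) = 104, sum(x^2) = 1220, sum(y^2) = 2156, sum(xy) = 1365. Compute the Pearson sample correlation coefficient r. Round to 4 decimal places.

0.7333

Numerator: nΣxy − (Σx)(Σy) = 12·1365 − (104)(104) = 5564
Denominator: √[(nΣx²−(Σx)²)(nΣy²−(Σy)²)]
  nΣx²−(Σx)² = 12·1220 − 10816 = 3824;  nΣy²−(Σy)² = 12·2156 − 10816 = 15056
  √(3824·15056) = √57574144 = 7587.7628
r = 5564 / 7587.7628 = 0.7333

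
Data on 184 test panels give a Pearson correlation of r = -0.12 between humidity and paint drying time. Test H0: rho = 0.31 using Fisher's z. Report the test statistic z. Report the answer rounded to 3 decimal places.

z_r = atanh(-0.12) = -0.120581,  z_0 = atanh(0.31) = 0.320545
SE = 1/√(n−3) = 1/√181 = 0.074329
z = (z_r − z_0)/SE = (-0.120581 − 0.320545) / 0.074329 = -0.441126 / 0.074329 = -5.935

-5.935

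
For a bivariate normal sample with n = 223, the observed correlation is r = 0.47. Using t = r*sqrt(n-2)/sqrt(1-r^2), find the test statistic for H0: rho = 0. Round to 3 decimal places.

7.916

t = r·√(n−2) / √(1−r²) with r = 0.47, n = 223
  = 0.47·√221 / √(1 − 0.2209)
  = 0.47·14.866069 / 0.882666
  = 6.987052 / 0.882666 = 7.916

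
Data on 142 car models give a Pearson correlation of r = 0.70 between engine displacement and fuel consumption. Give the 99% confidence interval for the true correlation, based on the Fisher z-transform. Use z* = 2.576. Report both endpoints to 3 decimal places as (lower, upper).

Fisher z: z_r = atanh(r) = ½·ln((1+0.70)/(1−0.70)) = 0.867301
SE(z) = 1/√(n−3) = 1/√139 = 0.084819
99% ⇒ z* = 2.576; margin = 2.576·0.084819 = 0.218494
CI on z-scale: (0.648807, 1.085795)
Back-transform: tanh(0.648807) = 0.570866, tanh(1.085795) = 0.795338

(0.571, 0.795)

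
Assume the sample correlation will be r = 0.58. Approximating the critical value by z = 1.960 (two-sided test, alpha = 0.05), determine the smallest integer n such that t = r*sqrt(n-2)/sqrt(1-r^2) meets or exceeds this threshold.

10

r√(n−2)/√(1−r²) ≥ 1.960  ⇔  n−2 ≥ (1.960)²·(1−r²)/r²
(1−r²)/r² = (1−0.3364)/0.3364 = 1.9727
n ≥ 2 + 3.8416·1.9727 = 2 + 7.5783 = 9.5783
⌈9.5783⌉ = 10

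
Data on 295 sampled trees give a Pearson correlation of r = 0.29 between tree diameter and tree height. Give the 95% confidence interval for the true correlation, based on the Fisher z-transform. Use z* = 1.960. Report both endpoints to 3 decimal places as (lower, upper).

(0.182, 0.391)

z_r = atanh(0.29) = 0.298566;  SE = 1/√(n−3) = 1/√292 = 0.058521
z-limits: 0.298566 ± 1.960·0.058521 = 0.298566 ± 0.114701 = [0.183865, 0.413267]
ρ-limits: (tanh 0.183865, tanh 0.413267) = (0.182, 0.391)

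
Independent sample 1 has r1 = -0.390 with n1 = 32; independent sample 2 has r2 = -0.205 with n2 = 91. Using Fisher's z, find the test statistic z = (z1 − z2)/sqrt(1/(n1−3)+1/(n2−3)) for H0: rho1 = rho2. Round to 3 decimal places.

-0.952

z1 = atanh(-0.390) = -0.411800,  z2 = atanh(-0.205) = -0.207946
SE = √(1/(n1−3) + 1/(n2−3)) = √(1/29 + 1/88) = √(0.0344828 + 0.0113636) = √0.0458464 = 0.214118
z = (z1 − z2)/SE = (-0.411800 − (-0.207946)) / 0.214118 = -0.203854 / 0.214118 = -0.952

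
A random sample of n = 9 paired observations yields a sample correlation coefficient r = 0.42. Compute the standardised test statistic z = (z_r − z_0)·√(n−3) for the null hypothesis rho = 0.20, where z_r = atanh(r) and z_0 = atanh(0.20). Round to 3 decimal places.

z_r = atanh(0.42) = 0.447692,  z_0 = atanh(0.20) = 0.202733
SE = 1/√(n−3) = 1/√6 = 0.408248
z = (z_r − z_0)/SE = (0.447692 − 0.202733) / 0.408248 = 0.244959 / 0.408248 = 0.600

0.600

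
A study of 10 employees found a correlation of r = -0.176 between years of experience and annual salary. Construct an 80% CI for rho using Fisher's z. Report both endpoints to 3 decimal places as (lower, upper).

Fisher z: z_r = atanh(r) = ½·ln((1+(-0.176))/(1−(-0.176))) = -0.177852
SE(z) = 1/√(n−3) = 1/√7 = 0.377964
80% ⇒ z* = 1.282; margin = 1.282·0.377964 = 0.484550
CI on z-scale: (-0.662402, 0.306698)
Back-transform: tanh(-0.662402) = -0.579960, tanh(0.306698) = 0.297430

(-0.580, 0.297)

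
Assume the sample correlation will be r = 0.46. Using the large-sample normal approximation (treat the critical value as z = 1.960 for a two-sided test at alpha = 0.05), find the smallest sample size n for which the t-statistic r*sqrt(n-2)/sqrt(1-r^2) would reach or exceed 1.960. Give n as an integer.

17

Need r·√(n−2)/√(1−r²) ≥ 1.960
√(n−2) ≥ 1.960·√(1−0.2116) / 0.46 = 1.960·0.887919 / 0.46 = 3.7833
n−2 ≥ 14.3134  ⇒  n ≥ 16.3134
Smallest integer n = 17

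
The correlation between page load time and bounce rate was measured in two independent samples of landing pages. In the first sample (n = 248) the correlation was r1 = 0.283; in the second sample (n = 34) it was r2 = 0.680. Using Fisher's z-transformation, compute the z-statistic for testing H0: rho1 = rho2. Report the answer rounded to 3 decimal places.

-2.823

z1 = atanh(0.283) = 0.290940,  z2 = atanh(0.680) = 0.829114
SE = √(1/(n1−3) + 1/(n2−3)) = √(1/245 + 1/31) = √(0.0040816 + 0.0322581) = √0.0363397 = 0.190630
z = (z1 − z2)/SE = (0.290940 − 0.829114) / 0.190630 = -0.538174 / 0.190630 = -2.823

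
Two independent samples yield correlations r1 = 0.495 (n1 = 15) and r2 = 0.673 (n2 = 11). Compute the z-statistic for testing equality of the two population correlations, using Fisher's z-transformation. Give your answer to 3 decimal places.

-0.599

Fisher z-transforms: z1 = atanh(0.495) = 0.542662, z2 = atanh(0.673) = 0.816207; difference d = -0.273545
Var(d) = 1/12 + 1/8 = 0.0833333 + 0.1250000 = 0.2083333
z = d/√Var(d) = -0.273545 / √0.2083333 = -0.273545 / 0.456435 = -0.599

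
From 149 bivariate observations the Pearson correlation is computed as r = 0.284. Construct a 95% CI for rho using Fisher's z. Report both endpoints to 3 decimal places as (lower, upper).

(0.129, 0.425)

Fisher z: z_r = atanh(r) = ½·ln((1+0.284)/(1−0.284)) = 0.292028
SE(z) = 1/√(n−3) = 1/√146 = 0.082761
95% ⇒ z* = 1.960; margin = 1.960·0.082761 = 0.162212
CI on z-scale: (0.129816, 0.454240)
Back-transform: tanh(0.129816) = 0.129092, tanh(0.454240) = 0.425378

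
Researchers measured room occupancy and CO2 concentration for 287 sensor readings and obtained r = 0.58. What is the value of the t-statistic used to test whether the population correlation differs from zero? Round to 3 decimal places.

12.020

t = r·√(n−2) / √(1−r²) with r = 0.58, n = 287
  = 0.58·√285 / √(1 − 0.3364)
  = 0.58·16.881943 / 0.814616
  = 9.791527 / 0.814616 = 12.020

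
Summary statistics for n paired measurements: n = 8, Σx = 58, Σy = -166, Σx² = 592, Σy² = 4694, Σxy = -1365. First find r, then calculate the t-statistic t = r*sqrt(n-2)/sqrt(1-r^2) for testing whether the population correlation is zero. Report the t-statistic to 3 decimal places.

S_xy = nΣxy − ΣxΣy = 8·(-1365) − 58·(-166) = -10920 − (-9628) = -1292
S_xx = nΣx² − (Σx)² = 8·592 − 58² = 4736 − 3364 = 1372
S_yy = nΣy² − (Σy)² = 8·4694 − (-166)² = 37552 − 27556 = 9996
r = S_xy / √(S_xx·S_yy) = -1292 / √(1372·9996) = -1292 / √13714512 = -1292 / 3703.3110 = -0.3489
t = r·√(n−2)/√(1−r²) = -0.3489·√6 / √(1−0.121731) = -0.854627 / 0.937160 = -0.912

-0.912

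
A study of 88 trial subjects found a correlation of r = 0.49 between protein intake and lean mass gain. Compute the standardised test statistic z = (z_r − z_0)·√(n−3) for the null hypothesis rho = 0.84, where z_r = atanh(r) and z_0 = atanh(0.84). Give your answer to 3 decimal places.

-6.316

z_r = atanh(0.49) = 0.536060,  z_0 = atanh(0.84) = 1.221174
SE = 1/√(n−3) = 1/√85 = 0.108465
z = (z_r − z_0)/SE = (0.536060 − 1.221174) / 0.108465 = -0.685114 / 0.108465 = -6.316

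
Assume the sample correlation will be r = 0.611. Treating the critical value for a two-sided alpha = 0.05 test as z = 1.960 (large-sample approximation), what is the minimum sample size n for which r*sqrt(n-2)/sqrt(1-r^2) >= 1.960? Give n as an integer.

9

r√(n−2)/√(1−r²) ≥ 1.960  ⇔  n−2 ≥ (1.960)²·(1−r²)/r²
(1−r²)/r² = (1−0.373321)/0.373321 = 1.6787
n ≥ 2 + 3.8416·1.6787 = 2 + 6.4489 = 8.4489
⌈8.4489⌉ = 9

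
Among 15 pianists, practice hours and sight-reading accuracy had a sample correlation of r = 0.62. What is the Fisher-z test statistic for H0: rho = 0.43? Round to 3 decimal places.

0.918

z_r = atanh(0.62) = 0.725005,  z_0 = atanh(0.43) = 0.459897
SE = 1/√(n−3) = 1/√12 = 0.288675
z = (z_r − z_0)/SE = (0.725005 − 0.459897) / 0.288675 = 0.265108 / 0.288675 = 0.918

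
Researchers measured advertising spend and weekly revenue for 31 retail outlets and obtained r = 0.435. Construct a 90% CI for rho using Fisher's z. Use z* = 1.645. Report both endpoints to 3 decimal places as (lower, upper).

Fisher z: z_r = atanh(r) = ½·ln((1+0.435)/(1−0.435)) = 0.466047
SE(z) = 1/√(n−3) = 1/√28 = 0.188982
90% ⇒ z* = 1.645; margin = 1.645·0.188982 = 0.310875
CI on z-scale: (0.155172, 0.776922)
Back-transform: tanh(0.155172) = 0.153938, tanh(0.776922) = 0.650936

(0.154, 0.651)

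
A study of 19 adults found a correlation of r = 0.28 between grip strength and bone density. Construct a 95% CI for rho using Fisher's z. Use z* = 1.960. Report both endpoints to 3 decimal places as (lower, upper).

Fisher z: z_r = atanh(r) = ½·ln((1+0.28)/(1−0.28)) = 0.287682
SE(z) = 1/√(n−3) = 1/√16 = 0.250000
95% ⇒ z* = 1.960; margin = 1.960·0.250000 = 0.490000
CI on z-scale: (-0.202318, 0.777682)
Back-transform: tanh(-0.202318) = -0.199602, tanh(0.777682) = 0.651374

(-0.200, 0.651)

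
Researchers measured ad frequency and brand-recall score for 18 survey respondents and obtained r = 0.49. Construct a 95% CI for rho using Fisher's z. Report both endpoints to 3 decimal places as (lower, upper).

(0.030, 0.779)

Fisher z: z_r = atanh(r) = ½·ln((1+0.49)/(1−0.49)) = 0.536060
SE(z) = 1/√(n−3) = 1/√15 = 0.258199
95% ⇒ z* = 1.960; margin = 1.960·0.258199 = 0.506070
CI on z-scale: (0.029990, 1.042130)
Back-transform: tanh(0.029990) = 0.029981, tanh(1.042130) = 0.778728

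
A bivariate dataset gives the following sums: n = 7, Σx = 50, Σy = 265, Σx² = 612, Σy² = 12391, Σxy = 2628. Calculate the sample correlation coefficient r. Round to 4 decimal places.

Numerator: nΣxy − (Σx)(Σy) = 7·2628 − (50)(265) = 5146
Denominator: √[(nΣx²−(Σx)²)(nΣy²−(Σy)²)]
  nΣx²−(Σx)² = 7·612 − 2500 = 1784;  nΣy²−(Σy)² = 7·12391 − 70225 = 16512
  √(1784·16512) = √29457408 = 5427.4679
r = 5146 / 5427.4679 = 0.9481

0.9481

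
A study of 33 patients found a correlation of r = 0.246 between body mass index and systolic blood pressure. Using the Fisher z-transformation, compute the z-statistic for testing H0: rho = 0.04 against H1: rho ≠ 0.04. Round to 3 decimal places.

z_r = atanh(0.246) = 0.251151,  z_0 = atanh(0.04) = 0.040021
SE = 1/√(n−3) = 1/√30 = 0.182574
z = (z_r − z_0)/SE = (0.251151 − 0.040021) / 0.182574 = 0.211130 / 0.182574 = 1.156

1.156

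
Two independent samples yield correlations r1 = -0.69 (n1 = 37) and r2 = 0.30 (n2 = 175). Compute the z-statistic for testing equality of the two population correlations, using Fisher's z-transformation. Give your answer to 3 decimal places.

z1 = atanh(-0.69) = -0.847956,  z2 = atanh(0.30) = 0.309520
SE = √(1/(n1−3) + 1/(n2−3)) = √(1/34 + 1/172) = √(0.0294118 + 0.0058140) = √0.0352258 = 0.187685
z = (z1 − z2)/SE = (-0.847956 − 0.309520) / 0.187685 = -1.157476 / 0.187685 = -6.167

-6.167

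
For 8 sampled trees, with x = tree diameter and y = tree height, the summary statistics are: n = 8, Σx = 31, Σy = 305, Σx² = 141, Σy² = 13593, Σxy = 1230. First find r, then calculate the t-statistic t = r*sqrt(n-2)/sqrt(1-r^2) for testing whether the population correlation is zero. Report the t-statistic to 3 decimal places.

Numerator: nΣxy − (Σx)(Σy) = 8·1230 − (31)(305) = 385
Denominator: √[(nΣx²−(Σx)²)(nΣy²−(Σy)²)]
  nΣx²−(Σx)² = 8·141 − 961 = 167;  nΣy²−(Σy)² = 8·13593 − 93025 = 15719
  √(167·15719) = √2625073 = 1620.2077
r = 385 / 1620.2077 = 0.2376
t = r·√(n−2)/√(1−r²) = 0.2376·√6 / √(1−0.056454) = 0.581999 / 0.971363 = 0.599

0.599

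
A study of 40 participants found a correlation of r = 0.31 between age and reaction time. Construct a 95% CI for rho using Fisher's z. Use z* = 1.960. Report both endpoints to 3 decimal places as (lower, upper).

(-0.002, 0.567)

z_r = atanh(0.31) = 0.320545;  SE = 1/√(n−3) = 1/√37 = 0.164399
z-limits: 0.320545 ± 1.960·0.164399 = 0.320545 ± 0.322222 = [-0.001677, 0.642767]
ρ-limits: (tanh -0.001677, tanh 0.642767) = (-0.002, 0.567)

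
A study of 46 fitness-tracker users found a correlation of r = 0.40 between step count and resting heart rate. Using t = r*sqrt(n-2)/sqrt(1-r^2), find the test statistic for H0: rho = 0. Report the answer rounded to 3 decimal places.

2.895

1 − r² = 1 − 0.1600 = 0.8400;  √(1−r²) = 0.916515
√(n−2) = √44 = 6.633250
t = r·√(n−2)/√(1−r²) = 0.40 · 6.633250 / 0.916515 = 2.895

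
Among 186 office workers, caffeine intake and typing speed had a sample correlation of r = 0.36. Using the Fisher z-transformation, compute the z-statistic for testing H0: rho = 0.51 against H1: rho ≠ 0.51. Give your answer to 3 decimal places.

-2.514

Fisher z: atanh(0.36) = 0.376886, atanh(0.51) = 0.562730
z = (z_r − z_0)·√(n−3) = (0.376886 − 0.562730)·√183 = -0.185844 · 13.527749 = -2.514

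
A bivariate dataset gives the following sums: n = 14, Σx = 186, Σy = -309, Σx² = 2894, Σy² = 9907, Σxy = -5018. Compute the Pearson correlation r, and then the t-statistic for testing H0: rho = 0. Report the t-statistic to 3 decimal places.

-4.601

S_xy = nΣxy − ΣxΣy = 14·(-5018) − 186·(-309) = -70252 − (-57474) = -12778
S_xx = nΣx² − (Σx)² = 14·2894 − 186² = 40516 − 34596 = 5920
S_yy = nΣy² − (Σy)² = 14·9907 − (-309)² = 138698 − 95481 = 43217
r = S_xy / √(S_xx·S_yy) = -12778 / √(5920·43217) = -12778 / √255844640 = -12778 / 15995.1443 = -0.7989
t = r·√(n−2)/√(1−r²) = -0.7989·√12 / √(1−0.638241) = -2.767471 / 0.601464 = -4.601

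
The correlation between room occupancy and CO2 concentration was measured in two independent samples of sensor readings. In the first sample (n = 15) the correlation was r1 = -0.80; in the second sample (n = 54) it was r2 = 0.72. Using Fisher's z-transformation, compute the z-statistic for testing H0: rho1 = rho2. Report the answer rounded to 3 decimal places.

-6.253

Fisher z-transforms: z1 = atanh(-0.80) = -1.098612, z2 = atanh(0.72) = 0.907645; difference d = -2.006257
Var(d) = 1/12 + 1/51 = 0.0833333 + 0.0196078 = 0.1029411
z = d/√Var(d) = -2.006257 / √0.1029411 = -2.006257 / 0.320844 = -6.253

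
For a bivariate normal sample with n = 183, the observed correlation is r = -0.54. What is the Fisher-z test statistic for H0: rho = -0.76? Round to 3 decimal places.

5.260

Fisher z: atanh(-0.54) = -0.604156, atanh(-0.76) = -0.996215
z = (z_r − z_0)·√(n−3) = (-0.604156 − (-0.996215))·√180 = 0.392059 · 13.416408 = 5.260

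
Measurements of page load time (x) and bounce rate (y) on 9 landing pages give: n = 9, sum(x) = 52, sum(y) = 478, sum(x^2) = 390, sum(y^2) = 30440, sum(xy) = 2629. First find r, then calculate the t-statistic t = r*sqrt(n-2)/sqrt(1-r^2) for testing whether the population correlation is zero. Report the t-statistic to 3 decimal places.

Numerator: nΣxy − (Σx)(Σy) = 9·2629 − (52)(478) = -1195
Denominator: √[(nΣx²−(Σx)²)(nΣy²−(Σy)²)]
  nΣx²−(Σx)² = 9·390 − 2704 = 806;  nΣy²−(Σy)² = 9·30440 − 228484 = 45476
  √(806·45476) = √36653656 = 6054.2263
r = -1195 / 6054.2263 = -0.1974
t = r·√(n−2)/√(1−r²) = -0.1974·√7 / √(1−0.038967) = -0.522271 / 0.980323 = -0.533

-0.533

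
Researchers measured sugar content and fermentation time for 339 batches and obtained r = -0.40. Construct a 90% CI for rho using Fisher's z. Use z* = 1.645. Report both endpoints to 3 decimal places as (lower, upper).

(-0.473, -0.322)

Fisher z: z_r = atanh(r) = ½·ln((1+(-0.40))/(1−(-0.40))) = -0.423649
SE(z) = 1/√(n−3) = 1/√336 = 0.054554
90% ⇒ z* = 1.645; margin = 1.645·0.054554 = 0.089741
CI on z-scale: (-0.513390, -0.333908)
Back-transform: tanh(-0.513390) = -0.472582, tanh(-0.333908) = -0.322028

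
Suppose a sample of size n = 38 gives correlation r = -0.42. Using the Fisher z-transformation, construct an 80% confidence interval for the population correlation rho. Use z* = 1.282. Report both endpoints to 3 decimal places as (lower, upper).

Fisher z: z_r = atanh(r) = ½·ln((1+(-0.42))/(1−(-0.42))) = -0.447692
SE(z) = 1/√(n−3) = 1/√35 = 0.169031
80% ⇒ z* = 1.282; margin = 1.282·0.169031 = 0.216698
CI on z-scale: (-0.664390, -0.230994)
Back-transform: tanh(-0.664390) = -0.581278, tanh(-0.230994) = -0.226971

(-0.581, -0.227)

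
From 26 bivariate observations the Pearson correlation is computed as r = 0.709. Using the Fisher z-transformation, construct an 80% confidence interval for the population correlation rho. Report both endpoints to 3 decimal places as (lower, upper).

z_r = atanh(0.709) = 0.885170;  SE = 1/√(n−3) = 1/√23 = 0.208514
z-limits: 0.885170 ± 1.282·0.208514 = 0.885170 ± 0.267315 = [0.617855, 1.152485]
ρ-limits: (tanh 0.617855, tanh 1.152485) = (0.550, 0.819)

(0.550, 0.819)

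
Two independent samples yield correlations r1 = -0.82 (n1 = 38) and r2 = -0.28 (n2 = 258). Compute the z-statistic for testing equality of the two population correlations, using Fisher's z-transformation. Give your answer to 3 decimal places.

-4.822

Fisher z-transforms: z1 = atanh(-0.82) = -1.156817, z2 = atanh(-0.28) = -0.287682; difference d = -0.869135
Var(d) = 1/35 + 1/255 = 0.0285714 + 0.0039216 = 0.0324930
z = d/√Var(d) = -0.869135 / √0.0324930 = -0.869135 / 0.180258 = -4.822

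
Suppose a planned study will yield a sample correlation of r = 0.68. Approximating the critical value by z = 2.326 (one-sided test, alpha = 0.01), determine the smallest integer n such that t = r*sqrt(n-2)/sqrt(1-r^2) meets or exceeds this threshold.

Need r·√(n−2)/√(1−r²) ≥ 2.326
√(n−2) ≥ 2.326·√(1−0.4624) / 0.68 = 2.326·0.733212 / 0.68 = 2.5080
n−2 ≥ 6.2901  ⇒  n ≥ 8.2901
Smallest integer n = 9

9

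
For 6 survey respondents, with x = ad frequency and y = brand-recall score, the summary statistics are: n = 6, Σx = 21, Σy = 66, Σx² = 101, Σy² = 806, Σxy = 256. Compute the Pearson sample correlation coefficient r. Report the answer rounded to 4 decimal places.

Numerator: nΣxy − (Σx)(Σy) = 6·256 − (21)(66) = 150
Denominator: √[(nΣx²−(Σx)²)(nΣy²−(Σy)²)]
  nΣx²−(Σx)² = 6·101 − 441 = 165;  nΣy²−(Σy)² = 6·806 − 4356 = 480
  √(165·480) = √79200 = 281.4249
r = 150 / 281.4249 = 0.5330

0.5330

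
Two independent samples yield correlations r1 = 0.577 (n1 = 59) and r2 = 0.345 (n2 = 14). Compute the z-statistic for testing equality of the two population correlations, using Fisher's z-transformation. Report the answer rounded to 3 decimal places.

Fisher z-transforms: z1 = atanh(0.577) = 0.657954, z2 = atanh(0.345) = 0.359757; difference d = 0.298197
Var(d) = 1/56 + 1/11 = 0.0178571 + 0.0909091 = 0.1087662
z = d/√Var(d) = 0.298197 / √0.1087662 = 0.298197 / 0.329797 = 0.904

0.904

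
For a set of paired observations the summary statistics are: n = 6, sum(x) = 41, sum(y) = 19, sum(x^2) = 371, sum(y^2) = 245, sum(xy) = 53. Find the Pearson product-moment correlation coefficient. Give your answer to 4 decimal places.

-0.5930

S_xy = nΣxy − ΣxΣy = 6·53 − 41·19 = 318 − 779 = -461
S_xx = nΣx² − (Σx)² = 6·371 − 41² = 2226 − 1681 = 545
S_yy = nΣy² − (Σy)² = 6·245 − 19² = 1470 − 361 = 1109
r = S_xy / √(S_xx·S_yy) = -461 / √(545·1109) = -461 / √604405 = -461 / 777.4349 = -0.5930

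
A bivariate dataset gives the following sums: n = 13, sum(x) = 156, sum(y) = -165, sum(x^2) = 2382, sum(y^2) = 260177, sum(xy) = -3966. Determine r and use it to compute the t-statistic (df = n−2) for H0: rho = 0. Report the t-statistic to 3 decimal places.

Numerator: nΣxy − (Σx)(Σy) = 13·(-3966) − (156)(-165) = -25818
Denominator: √[(nΣx²−(Σx)²)(nΣy²−(Σy)²)]
  nΣx²−(Σx)² = 13·2382 − 24336 = 6630;  nΣy²−(Σy)² = 13·260177 − 27225 = 3355076
  √(6630·3355076) = √22244153880 = 149144.7414
r = -25818 / 149144.7414 = -0.1731
t = r·√(n−2)/√(1−r²) = -0.1731·√11 / √(1−0.029964) = -0.574108 / 0.984904 = -0.583

-0.583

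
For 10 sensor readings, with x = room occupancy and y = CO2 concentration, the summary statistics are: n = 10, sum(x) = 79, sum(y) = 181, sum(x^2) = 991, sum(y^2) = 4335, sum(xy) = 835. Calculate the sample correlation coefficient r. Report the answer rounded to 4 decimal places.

Numerator: nΣxy − (Σx)(Σy) = 10·835 − (79)(181) = -5949
Denominator: √[(nΣx²−(Σx)²)(nΣy²−(Σy)²)]
  nΣx²−(Σx)² = 10·991 − 6241 = 3669;  nΣy²−(Σy)² = 10·4335 − 32761 = 10589
  √(3669·10589) = √38851041 = 6233.0603
r = -5949 / 6233.0603 = -0.9544

-0.9544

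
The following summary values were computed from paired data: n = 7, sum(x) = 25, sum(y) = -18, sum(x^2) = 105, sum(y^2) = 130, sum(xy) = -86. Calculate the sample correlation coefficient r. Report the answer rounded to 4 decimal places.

S_xy = nΣxy − ΣxΣy = 7·(-86) − 25·(-18) = -602 − (-450) = -152
S_xx = nΣx² − (Σx)² = 7·105 − 25² = 735 − 625 = 110
S_yy = nΣy² − (Σy)² = 7·130 − (-18)² = 910 − 324 = 586
r = S_xy / √(S_xx·S_yy) = -152 / √(110·586) = -152 / √64460 = -152 / 253.8897 = -0.5987

-0.5987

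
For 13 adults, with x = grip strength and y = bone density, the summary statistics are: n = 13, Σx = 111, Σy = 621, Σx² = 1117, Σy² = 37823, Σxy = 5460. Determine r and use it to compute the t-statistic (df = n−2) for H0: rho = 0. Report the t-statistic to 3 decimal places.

0.449

S_xy = nΣxy − ΣxΣy = 13·5460 − 111·621 = 70980 − 68931 = 2049
S_xx = nΣx² − (Σx)² = 13·1117 − 111² = 14521 − 12321 = 2200
S_yy = nΣy² − (Σy)² = 13·37823 − 621² = 491699 − 385641 = 106058
r = S_xy / √(S_xx·S_yy) = 2049 / √(2200·106058) = 2049 / √233327600 = 2049 / 15275.0646 = 0.1341
t = r·√(n−2)/√(1−r²) = 0.1341·√11 / √(1−0.017983) = 0.444759 / 0.990968 = 0.449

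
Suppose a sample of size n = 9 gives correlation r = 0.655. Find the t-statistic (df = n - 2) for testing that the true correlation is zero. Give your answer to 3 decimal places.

2.293

t = r·√(n−2) / √(1−r²) with r = 0.655, n = 9
  = 0.655·√7 / √(1 − 0.429025)
  = 0.655·2.645751 / 0.755629
  = 1.732967 / 0.755629 = 2.293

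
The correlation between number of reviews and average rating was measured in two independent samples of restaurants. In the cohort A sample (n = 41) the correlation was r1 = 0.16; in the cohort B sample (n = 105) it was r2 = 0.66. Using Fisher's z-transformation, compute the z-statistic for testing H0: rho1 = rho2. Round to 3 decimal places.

z1 = atanh(0.16) = 0.161387,  z2 = atanh(0.66) = 0.792814
SE = √(1/(n1−3) + 1/(n2−3)) = √(1/38 + 1/102) = √(0.0263158 + 0.0098039) = √0.0361197 = 0.190052
z = (z1 − z2)/SE = (0.161387 − 0.792814) / 0.190052 = -0.631427 / 0.190052 = -3.322

-3.322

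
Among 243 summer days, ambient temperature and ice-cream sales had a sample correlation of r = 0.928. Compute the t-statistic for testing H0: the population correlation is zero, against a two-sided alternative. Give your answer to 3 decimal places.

38.667

t = r·√(n−2) / √(1−r²) with r = 0.928, n = 243
  = 0.928·√241 / √(1 − 0.861184)
  = 0.928·15.524175 / 0.372580
  = 14.406434 / 0.372580 = 38.667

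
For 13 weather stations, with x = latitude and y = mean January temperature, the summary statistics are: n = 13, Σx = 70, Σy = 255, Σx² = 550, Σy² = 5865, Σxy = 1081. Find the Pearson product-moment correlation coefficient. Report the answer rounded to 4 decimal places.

S_xy = nΣxy − ΣxΣy = 13·1081 − 70·255 = 14053 − 17850 = -3797
S_xx = nΣx² − (Σx)² = 13·550 − 70² = 7150 − 4900 = 2250
S_yy = nΣy² − (Σy)² = 13·5865 − 255² = 76245 − 65025 = 11220
r = S_xy / √(S_xx·S_yy) = -3797 / √(2250·11220) = -3797 / √25245000 = -3797 / 5024.4403 = -0.7557

-0.7557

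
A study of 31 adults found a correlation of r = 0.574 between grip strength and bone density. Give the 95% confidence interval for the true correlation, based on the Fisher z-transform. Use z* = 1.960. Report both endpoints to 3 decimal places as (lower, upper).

z_r = atanh(0.574) = 0.653468;  SE = 1/√(n−3) = 1/√28 = 0.188982
z-limits: 0.653468 ± 1.960·0.188982 = 0.653468 ± 0.370405 = [0.283063, 1.023873]
ρ-limits: (tanh 0.283063, tanh 1.023873) = (0.276, 0.771)

(0.276, 0.771)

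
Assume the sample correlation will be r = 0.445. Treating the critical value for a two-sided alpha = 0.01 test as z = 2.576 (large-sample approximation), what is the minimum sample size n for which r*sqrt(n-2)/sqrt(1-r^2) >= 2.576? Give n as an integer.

29

Need r·√(n−2)/√(1−r²) ≥ 2.576
√(n−2) ≥ 2.576·√(1−0.198025) / 0.445 = 2.576·0.895531 / 0.445 = 5.1840
n−2 ≥ 26.8739  ⇒  n ≥ 28.8739
Smallest integer n = 29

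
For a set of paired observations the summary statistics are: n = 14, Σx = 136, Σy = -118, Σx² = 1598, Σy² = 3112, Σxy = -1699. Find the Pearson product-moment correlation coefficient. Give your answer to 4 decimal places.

Numerator: nΣxy − (Σx)(Σy) = 14·(-1699) − (136)(-118) = -7738
Denominator: √[(nΣx²−(Σx)²)(nΣy²−(Σy)²)]
  nΣx²−(Σx)² = 14·1598 − 18496 = 3876;  nΣy²−(Σy)² = 14·3112 − 13924 = 29644
  √(3876·29644) = √114900144 = 10719.1485
r = -7738 / 10719.1485 = -0.7219

-0.7219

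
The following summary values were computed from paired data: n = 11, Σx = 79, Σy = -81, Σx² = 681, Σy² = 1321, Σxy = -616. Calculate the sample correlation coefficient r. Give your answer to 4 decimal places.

-0.1194

S_xy = nΣxy − ΣxΣy = 11·(-616) − 79·(-81) = -6776 − (-6399) = -377
S_xx = nΣx² − (Σx)² = 11·681 − 79² = 7491 − 6241 = 1250
S_yy = nΣy² − (Σy)² = 11·1321 − (-81)² = 14531 − 6561 = 7970
r = S_xy / √(S_xx·S_yy) = -377 / √(1250·7970) = -377 / √9962500 = -377 / 3156.3428 = -0.1194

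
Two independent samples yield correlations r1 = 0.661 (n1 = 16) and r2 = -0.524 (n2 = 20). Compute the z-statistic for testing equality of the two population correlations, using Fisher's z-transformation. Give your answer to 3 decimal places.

z1 = atanh(0.661) = 0.794588,  z2 = atanh(-0.524) = -0.581838
SE = √(1/(n1−3) + 1/(n2−3)) = √(1/13 + 1/17) = √(0.0769231 + 0.0588235) = √0.1357466 = 0.368438
z = (z1 − z2)/SE = (0.794588 − (-0.581838)) / 0.368438 = 1.376426 / 0.368438 = 3.736

3.736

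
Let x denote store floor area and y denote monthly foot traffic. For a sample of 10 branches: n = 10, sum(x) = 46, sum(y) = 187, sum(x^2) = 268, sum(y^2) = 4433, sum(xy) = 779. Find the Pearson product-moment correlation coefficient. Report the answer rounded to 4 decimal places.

-0.3534

Numerator: nΣxy − (Σx)(Σy) = 10·779 − (46)(187) = -812
Denominator: √[(nΣx²−(Σx)²)(nΣy²−(Σy)²)]
  nΣx²−(Σx)² = 10·268 − 2116 = 564;  nΣy²−(Σy)² = 10·4433 − 34969 = 9361
  √(564·9361) = √5279604 = 2297.7389
r = -812 / 2297.7389 = -0.3534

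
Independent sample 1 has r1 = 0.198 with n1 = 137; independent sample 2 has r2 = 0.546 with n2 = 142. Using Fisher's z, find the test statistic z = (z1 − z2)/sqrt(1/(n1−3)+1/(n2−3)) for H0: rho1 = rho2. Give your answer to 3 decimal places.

-3.403

Fisher z-transforms: z1 = atanh(0.198) = 0.200650, z2 = atanh(0.546) = 0.612665; difference d = -0.412015
Var(d) = 1/134 + 1/139 = 0.0074627 + 0.0071942 = 0.0146569
z = d/√Var(d) = -0.412015 / √0.0146569 = -0.412015 / 0.121066 = -3.403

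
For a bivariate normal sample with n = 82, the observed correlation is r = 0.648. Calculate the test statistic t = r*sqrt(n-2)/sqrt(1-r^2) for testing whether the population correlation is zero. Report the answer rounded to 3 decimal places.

1 − r² = 1 − 0.419904 = 0.580096;  √(1−r²) = 0.761640
√(n−2) = √80 = 8.944272
t = r·√(n−2)/√(1−r²) = 0.648 · 8.944272 / 0.761640 = 7.610

7.610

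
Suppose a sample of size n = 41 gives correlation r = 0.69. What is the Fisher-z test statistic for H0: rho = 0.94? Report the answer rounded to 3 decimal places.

Fisher z: atanh(0.69) = 0.847956, atanh(0.94) = 1.738049
z = (z_r − z_0)·√(n−3) = (0.847956 − 1.738049)·√38 = -0.890093 · 6.164414 = -5.487

-5.487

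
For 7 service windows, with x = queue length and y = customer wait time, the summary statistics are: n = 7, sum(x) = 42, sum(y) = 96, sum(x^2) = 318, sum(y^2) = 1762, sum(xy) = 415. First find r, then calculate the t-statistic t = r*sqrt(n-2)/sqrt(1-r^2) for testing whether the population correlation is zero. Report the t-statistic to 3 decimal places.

S_xy = nΣxy − ΣxΣy = 7·415 − 42·96 = 2905 − 4032 = -1127
S_xx = nΣx² − (Σx)² = 7·318 − 42² = 2226 − 1764 = 462
S_yy = nΣy² − (Σy)² = 7·1762 − 96² = 12334 − 9216 = 3118
r = S_xy / √(S_xx·S_yy) = -1127 / √(462·3118) = -1127 / √1440516 = -1127 / 1200.2150 = -0.9390
t = r·√(n−2)/√(1−r²) = -0.9390·√5 / √(1−0.881721) = -2.099668 / 0.343917 = -6.105

-6.105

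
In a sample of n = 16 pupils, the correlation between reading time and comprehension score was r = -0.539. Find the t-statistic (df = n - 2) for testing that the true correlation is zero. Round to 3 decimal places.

-2.394

t = r·√(n−2) / √(1−r²) with r = -0.539, n = 16
  = -0.539·√14 / √(1 − 0.290521)
  = -0.539·3.741657 / 0.842306
  = -2.016753 / 0.842306 = -2.394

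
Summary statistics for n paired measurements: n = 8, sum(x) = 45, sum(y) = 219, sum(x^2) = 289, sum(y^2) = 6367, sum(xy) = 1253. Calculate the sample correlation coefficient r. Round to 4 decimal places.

0.1829

S_xy = nΣxy − ΣxΣy = 8·1253 − 45·219 = 10024 − 9855 = 169
S_xx = nΣx² − (Σx)² = 8·289 − 45² = 2312 − 2025 = 287
S_yy = nΣy² − (Σy)² = 8·6367 − 219² = 50936 − 47961 = 2975
r = S_xy / √(S_xx·S_yy) = 169 / √(287·2975) = 169 / √853825 = 169 / 924.0265 = 0.1829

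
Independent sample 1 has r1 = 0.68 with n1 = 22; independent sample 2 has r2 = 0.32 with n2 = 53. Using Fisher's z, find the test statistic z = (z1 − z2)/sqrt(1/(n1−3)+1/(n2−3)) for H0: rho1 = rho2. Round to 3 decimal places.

z1 = atanh(0.68) = 0.829114,  z2 = atanh(0.32) = 0.331647
SE = √(1/(n1−3) + 1/(n2−3)) = √(1/19 + 1/50) = √(0.0526316 + 0.0200000) = √0.0726316 = 0.269503
z = (z1 − z2)/SE = (0.829114 − 0.331647) / 0.269503 = 0.497467 / 0.269503 = 1.846

1.846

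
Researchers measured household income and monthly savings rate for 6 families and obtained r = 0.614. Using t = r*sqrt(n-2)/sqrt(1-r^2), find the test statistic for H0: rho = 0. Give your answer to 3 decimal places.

1.556

t = r·√(n−2) / √(1−r²) with r = 0.614, n = 6
  = 0.614·√4 / √(1 − 0.376996)
  = 0.614·2.000000 / 0.789306
  = 1.228000 / 0.789306 = 1.556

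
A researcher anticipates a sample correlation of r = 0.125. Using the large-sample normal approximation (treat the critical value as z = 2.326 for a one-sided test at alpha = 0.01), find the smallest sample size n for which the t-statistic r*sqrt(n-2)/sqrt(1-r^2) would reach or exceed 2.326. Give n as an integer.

Need r·√(n−2)/√(1−r²) ≥ 2.326
√(n−2) ≥ 2.326·√(1−0.015625) / 0.125 = 2.326·0.992157 / 0.125 = 18.4621
n−2 ≥ 340.8491  ⇒  n ≥ 342.8491
Smallest integer n = 343

343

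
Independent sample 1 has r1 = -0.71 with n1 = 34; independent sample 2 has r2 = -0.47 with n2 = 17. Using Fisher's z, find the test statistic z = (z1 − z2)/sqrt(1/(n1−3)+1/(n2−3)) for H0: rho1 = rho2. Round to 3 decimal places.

Fisher z-transforms: z1 = atanh(-0.71) = -0.887184, z2 = atanh(-0.47) = -0.510070; difference d = -0.377114
Var(d) = 1/31 + 1/14 = 0.0322581 + 0.0714286 = 0.1036867
z = d/√Var(d) = -0.377114 / √0.1036867 = -0.377114 / 0.322004 = -1.171

-1.171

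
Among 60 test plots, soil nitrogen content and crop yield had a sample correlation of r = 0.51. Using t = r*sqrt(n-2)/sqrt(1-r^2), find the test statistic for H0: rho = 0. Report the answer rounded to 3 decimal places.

4.515

1 − r² = 1 − 0.2601 = 0.7399;  √(1−r²) = 0.860174
√(n−2) = √58 = 7.615773
t = r·√(n−2)/√(1−r²) = 0.51 · 7.615773 / 0.860174 = 4.515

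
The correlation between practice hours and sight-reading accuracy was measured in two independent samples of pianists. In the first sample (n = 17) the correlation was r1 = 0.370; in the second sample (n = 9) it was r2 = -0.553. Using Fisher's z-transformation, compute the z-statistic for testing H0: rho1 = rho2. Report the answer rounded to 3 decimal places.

2.072

z1 = atanh(0.370) = 0.388423,  z2 = atanh(-0.553) = -0.622693
SE = √(1/(n1−3) + 1/(n2−3)) = √(1/14 + 1/6) = √(0.0714286 + 0.1666667) = √0.2380953 = 0.487950
z = (z1 − z2)/SE = (0.388423 − (-0.622693)) / 0.487950 = 1.011116 / 0.487950 = 2.072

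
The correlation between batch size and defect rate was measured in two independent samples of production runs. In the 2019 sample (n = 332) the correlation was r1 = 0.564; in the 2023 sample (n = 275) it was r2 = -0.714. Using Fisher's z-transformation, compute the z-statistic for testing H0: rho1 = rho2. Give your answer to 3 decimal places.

Fisher z-transforms: z1 = atanh(0.564) = 0.638680, z2 = atanh(-0.714) = -0.895297; difference d = 1.533977
Var(d) = 1/329 + 1/272 = 0.0030395 + 0.0036765 = 0.0067160
z = d/√Var(d) = 1.533977 / √0.0067160 = 1.533977 / 0.081951 = 18.718

18.718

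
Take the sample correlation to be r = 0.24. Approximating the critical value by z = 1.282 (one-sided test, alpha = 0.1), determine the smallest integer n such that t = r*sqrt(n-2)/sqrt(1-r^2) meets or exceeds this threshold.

29

Need r·√(n−2)/√(1−r²) ≥ 1.282
√(n−2) ≥ 1.282·√(1−0.0576) / 0.24 = 1.282·0.970773 / 0.24 = 5.1855
n−2 ≥ 26.8894  ⇒  n ≥ 28.8894
Smallest integer n = 29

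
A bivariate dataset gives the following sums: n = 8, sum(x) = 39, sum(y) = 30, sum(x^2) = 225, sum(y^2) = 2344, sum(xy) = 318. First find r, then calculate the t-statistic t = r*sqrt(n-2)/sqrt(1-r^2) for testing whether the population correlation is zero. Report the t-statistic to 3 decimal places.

1.914

S_xy = nΣxy − ΣxΣy = 8·318 − 39·30 = 2544 − 1170 = 1374
S_xx = nΣx² − (Σx)² = 8·225 − 39² = 1800 − 1521 = 279
S_yy = nΣy² − (Σy)² = 8·2344 − 30² = 18752 − 900 = 17852
r = S_xy / √(S_xx·S_yy) = 1374 / √(279·17852) = 1374 / √4980708 = 1374 / 2231.7500 = 0.6157
t = r·√(n−2)/√(1−r²) = 0.6157·√6 / √(1−0.379086) = 1.508151 / 0.787981 = 1.914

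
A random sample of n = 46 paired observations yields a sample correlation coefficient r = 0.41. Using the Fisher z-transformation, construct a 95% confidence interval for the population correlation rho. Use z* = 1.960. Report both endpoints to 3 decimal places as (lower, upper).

(0.136, 0.626)

Fisher z: z_r = atanh(r) = ½·ln((1+0.41)/(1−0.41)) = 0.435611
SE(z) = 1/√(n−3) = 1/√43 = 0.152499
95% ⇒ z* = 1.960; margin = 1.960·0.152499 = 0.298898
CI on z-scale: (0.136713, 0.734509)
Back-transform: tanh(0.136713) = 0.135868, tanh(0.734509) = 0.625816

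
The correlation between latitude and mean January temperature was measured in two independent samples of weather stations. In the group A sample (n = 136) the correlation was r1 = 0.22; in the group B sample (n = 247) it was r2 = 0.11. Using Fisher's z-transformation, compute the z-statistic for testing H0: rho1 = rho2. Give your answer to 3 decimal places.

1.050

Fisher z-transforms: z1 = atanh(0.22) = 0.223656, z2 = atanh(0.11) = 0.110447; difference d = 0.113209
Var(d) = 1/133 + 1/244 = 0.0075188 + 0.0040984 = 0.0116172
z = d/√Var(d) = 0.113209 / √0.0116172 = 0.113209 / 0.107783 = 1.050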